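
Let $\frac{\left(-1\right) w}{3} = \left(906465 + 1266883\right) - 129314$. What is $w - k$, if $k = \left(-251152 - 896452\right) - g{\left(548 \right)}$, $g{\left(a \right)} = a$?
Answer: $-4983950$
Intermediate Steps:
$k = -1148152$ ($k = \left(-251152 - 896452\right) - 548 = -1147604 - 548 = -1148152$)
$w = -6132102$ ($w = - 3 \left(\left(906465 + 1266883\right) - 129314\right) = - 3 \left(2173348 - 129314\right) = \left(-3\right) 2044034 = -6132102$)
$w - k = -6132102 - -1148152 = -6132102 + 1148152 = -4983950$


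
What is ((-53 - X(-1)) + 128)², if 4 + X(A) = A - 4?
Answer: 7056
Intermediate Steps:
X(A) = -8 + A (X(A) = -4 + (A - 4) = -4 + (-4 + A) = -8 + A)
((-53 - X(-1)) + 128)² = ((-53 - (-8 - 1)) + 128)² = ((-53 - 1*(-9)) + 128)² = ((-53 + 9) + 128)² = (-44 + 128)² = 84² = 7056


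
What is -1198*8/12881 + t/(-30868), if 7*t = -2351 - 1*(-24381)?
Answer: -1177320407/1391637478 ≈ -0.84600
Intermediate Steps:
t = 22030/7 (t = (-2351 - 1*(-24381))/7 = (-2351 + 24381)/7 = (1/7)*22030 = 22030/7 ≈ 3147.1)
-1198*8/12881 + t/(-30868) = -1198*8/12881 + (22030/7)/(-30868) = -9584*1/12881 + (22030/7)*(-1/30868) = -9584/12881 - 11015/108038 = -1177320407/1391637478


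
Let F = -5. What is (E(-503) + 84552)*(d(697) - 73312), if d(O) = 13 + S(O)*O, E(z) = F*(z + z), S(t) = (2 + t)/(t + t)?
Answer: -6534962109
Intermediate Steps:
S(t) = (2 + t)/(2*t) (S(t) = (2 + t)/((2*t)) = (2 + t)*(1/(2*t)) = (2 + t)/(2*t))
E(z) = -10*z (E(z) = -5*(z + z) = -10*z)
d(O) = 14 + O/2 (d(O) = 13 + ((2 + O)/(2*O))*O = 13 + (1 + O/2) = 14 + O/2)
(E(-503) + 84552)*(d(697) - 73312) = (-10*(-503) + 84552)*((14 + (½)*697) - 73312) = (5030 + 84552)*((14 + 697/2) - 73312) = 89582*(725/2 - 73312) = 89582*(-145899/2) = -6534962109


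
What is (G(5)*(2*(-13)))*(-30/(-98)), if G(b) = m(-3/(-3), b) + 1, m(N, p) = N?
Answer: -780/49 ≈ -15.918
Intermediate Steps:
G(b) = 2 (G(b) = -3/(-3) + 1 = -3*(-⅓) + 1 = 1 + 1 = 2)
(G(5)*(2*(-13)))*(-30/(-98)) = (2*(2*(-13)))*(-30/(-98)) = (2*(-26))*(-30*(-1/98)) = -52*15/49 = -780/49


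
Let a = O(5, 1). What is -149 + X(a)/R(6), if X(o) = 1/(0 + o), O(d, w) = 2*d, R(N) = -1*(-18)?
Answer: -26819/180 ≈ -148.99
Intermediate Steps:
R(N) = 18
a = 10 (a = 2*5 = 10)
X(o) = 1/o
-149 + X(a)/R(6) = -149 + 1/(18*10) = -149 + (1/18)*(1/10) = -149 + 1/180 = -26819/180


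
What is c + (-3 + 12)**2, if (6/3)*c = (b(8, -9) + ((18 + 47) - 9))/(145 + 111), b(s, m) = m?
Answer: 41519/512 ≈ 81.092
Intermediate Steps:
c = 47/512 (c = ((-9 + ((18 + 47) - 9))/(145 + 111))/2 = ((-9 + (65 - 9))/256)/2 = ((-9 + 56)*(1/256))/2 = (47*(1/256))/2 = (1/2)*(47/256) = 47/512 ≈ 0.091797)
c + (-3 + 12)**2 = 47/512 + (-3 + 12)**2 = 47/512 + 9**2 = 47/512 + 81 = 41519/512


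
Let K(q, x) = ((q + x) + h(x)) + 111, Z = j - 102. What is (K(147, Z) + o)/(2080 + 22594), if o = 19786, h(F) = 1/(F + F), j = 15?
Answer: 3472517/4293276 ≈ 0.80883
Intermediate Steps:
h(F) = 1/(2*F)
Z = -87 (Z = 15 - 102 = -87)
K(q, x) = 111 + q + x + 1/(2*x) (K(q, x) = ((q + x) + 1/(2*x)) + 111 = (q + x + 1/(2*x)) + 111 = 111 + q + x + 1/(2*x))
(K(147, Z) + o)/(2080 + 22594) = ((111 + 147 - 87 + (1/2)/(-87)) + 19786)/(2080 + 22594) = ((111 + 147 - 87 + (1/2)*(-1/87)) + 19786)/24674 = ((111 + 147 - 87 - 1/174) + 19786)*(1/24674) = (29753/174 + 19786)*(1/24674) = (3472517/174)*(1/24674) = 3472517/4293276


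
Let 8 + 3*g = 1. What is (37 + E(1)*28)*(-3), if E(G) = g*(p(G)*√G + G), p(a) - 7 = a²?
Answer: 1653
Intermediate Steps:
g = -7/3 (g = -8/3 + (⅓)*1 = -8/3 + ⅓ = -7/3 ≈ -2.3333)
p(a) = 7 + a²
E(G) = -7*G/3 - 7*√G*(7 + G²)/3 (E(G) = -7*((7 + G²)*√G + G)/3 = -7*(√G*(7 + G²) + G)/3 = -7*(G + √G*(7 + G²))/3 = -7*G/3 - 7*√G*(7 + G²)/3)
(37 + E(1)*28)*(-3) = (37 + (-7/3*1 + 7*√1*(-7 - 1*1²)/3)*28)*(-3) = (37 + (-7/3 + (7/3)*1*(-7 - 1*1))*28)*(-3) = (37 + (-7/3 + (7/3)*1*(-7 - 1))*28)*(-3) = (37 + (-7/3 + (7/3)*1*(-8))*28)*(-3) = (37 + (-7/3 - 56/3)*28)*(-3) = (37 - 21*28)*(-3) = (37 - 588)*(-3) = -551*(-3) = 1653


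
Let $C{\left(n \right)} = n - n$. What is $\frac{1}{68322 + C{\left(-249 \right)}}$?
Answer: $\frac{1}{68322} \approx 1.4637 \cdot 10^{-5}$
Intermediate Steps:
$C{\left(n \right)} = 0$
$\frac{1}{68322 + C{\left(-249 \right)}} = \frac{1}{68322 + 0} = \frac{1}{68322}$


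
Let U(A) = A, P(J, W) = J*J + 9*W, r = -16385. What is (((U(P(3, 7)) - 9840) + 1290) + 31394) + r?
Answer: 6531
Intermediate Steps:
P(J, W) = J² + 9*W
(((U(P(3, 7)) - 9840) + 1290) + 31394) + r = ((((3² + 9*7) - 9840) + 1290) + 31394) - 16385 = ((((9 + 63) - 9840) + 1290) + 31394) - 16385 = (((72 - 9840) + 1290) + 31394) - 16385 = ((-9768 + 1290) + 31394) - 16385 = (-8478 + 31394) - 16385 = 22916 - 16385 = 6531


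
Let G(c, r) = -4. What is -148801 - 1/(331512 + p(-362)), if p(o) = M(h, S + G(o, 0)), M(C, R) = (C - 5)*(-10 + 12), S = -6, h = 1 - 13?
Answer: -49324257879/331478 ≈ -1.4880e+5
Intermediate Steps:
h = -12
M(C, R) = -10 + 2*C (M(C, R) = (-5 + C)*2 = -10 + 2*C)
p(o) = -34 (p(o) = -10 + 2*(-12) = -10 - 24 = -34)
-148801 - 1/(331512 + p(-362)) = -148801 - 1/(331512 - 34) = -148801 - 1/331478 = -49324257879/331478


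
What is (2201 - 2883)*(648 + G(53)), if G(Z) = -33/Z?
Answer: -23400102/53 ≈ -4.4151e+5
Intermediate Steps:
(2201 - 2883)*(648 + G(53)) = (2201 - 2883)*(648 - 33/53) = -682*(648 - 33*1/53) = -682*(648 - 33/53) = -682*34311/53 = -23400102/53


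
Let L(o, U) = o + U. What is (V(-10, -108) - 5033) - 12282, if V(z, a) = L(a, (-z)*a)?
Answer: -18503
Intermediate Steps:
L(o, U) = U + o
V(z, a) = a - a*z (V(z, a) = (-z)*a + a = -a*z + a = a - a*z)
(V(-10, -108) - 5033) - 12282 = (-108*(1 - 1*(-10)) - 5033) - 12282 = (-108*(1 + 10) - 5033) - 12282 = (-108*11 - 5033) - 12282 = (-1188 - 5033) - 12282 = -6221 - 12282 = -18503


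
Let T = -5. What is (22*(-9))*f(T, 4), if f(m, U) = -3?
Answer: 594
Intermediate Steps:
(22*(-9))*f(T, 4) = (22*(-9))*(-3) = -198*(-3) = 594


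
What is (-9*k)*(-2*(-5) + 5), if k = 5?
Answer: -675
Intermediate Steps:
(-9*k)*(-2*(-5) + 5) = (-9*5)*(-2*(-5) + 5) = -45*(10 + 5) = -45*15 = -675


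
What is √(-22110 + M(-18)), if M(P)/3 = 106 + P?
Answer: I*√21846 ≈ 147.8*I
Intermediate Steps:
M(P) = 318 + 3*P (M(P) = 3*(106 + P) = 318 + 3*P)
√(-22110 + M(-18)) = √(-22110 + (318 + 3*(-18))) = √(-22110 + (318 - 54)) = √(-22110 + 264) = √(-21846) = I*√21846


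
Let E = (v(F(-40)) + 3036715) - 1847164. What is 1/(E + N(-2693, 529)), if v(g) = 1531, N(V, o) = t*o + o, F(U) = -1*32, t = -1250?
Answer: 1/530361 ≈ 1.8855e-6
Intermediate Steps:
F(U) = -32
N(V, o) = -1249*o (N(V, o) = -1250*o + o = -1249*o)
E = 1191082 (E = (1531 + 3036715) - 1847164 = 3038246 - 1847164 = 1191082)
1/(E + N(-2693, 529)) = 1/(1191082 - 1249*529) = 1/(1191082 - 660721) = 1/530361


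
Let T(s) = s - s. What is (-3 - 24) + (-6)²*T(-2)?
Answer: -27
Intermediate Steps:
T(s) = 0
(-3 - 24) + (-6)²*T(-2) = (-3 - 24) + (-6)²*0 = -27 + 36*0 = -27 + 0 = -27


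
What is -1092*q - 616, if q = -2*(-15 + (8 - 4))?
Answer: -24640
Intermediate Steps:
q = 22 (q = -2*(-15 + 4) = -2*(-11) = 22)
-1092*q - 616 = -1092*22 - 616 = -24024 - 616 = -24640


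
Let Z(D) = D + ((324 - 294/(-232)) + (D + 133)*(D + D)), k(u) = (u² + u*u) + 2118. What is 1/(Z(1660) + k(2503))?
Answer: 116/2144478227 ≈ 5.4092e-8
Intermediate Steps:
k(u) = 2118 + 2*u² (k(u) = (u² + u²) + 2118 = 2*u² + 2118 = 2118 + 2*u²)
Z(D) = 37731/116 + D + 2*D*(133 + D) (Z(D) = D + ((324 - 294*(-1/232)) + (133 + D)*(2*D)) = D + ((324 + 147/116) + 2*D*(133 + D)) = D + (37731/116 + 2*D*(133 + D)) = 37731/116 + D + 2*D*(133 + D))
1/(Z(1660) + k(2503)) = 1/((37731/116 + 2*1660² + 267*1660) + (2118 + 2*2503²)) = 1/((37731/116 + 2*2755600 + 443220) + (2118 + 2*6265009)) = 1/((37731/116 + 5511200 + 443220) + (2118 + 12530018)) = 1/(690750451/116 + 12532136) = 1/(2144478227/116) = 116/2144478227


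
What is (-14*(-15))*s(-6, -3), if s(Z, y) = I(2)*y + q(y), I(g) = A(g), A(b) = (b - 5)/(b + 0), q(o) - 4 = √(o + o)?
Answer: 1785 + 210*I*√6 ≈ 1785.0 + 514.39*I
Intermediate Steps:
q(o) = 4 + √2*√o (q(o) = 4 + √(o + o) = 4 + √(2*o) = 4 + √2*√o)
A(b) = (-5 + b)/b
I(g) = (-5 + g)/g
s(Z, y) = 4 - 3*y/2 + √2*√y (s(Z, y) = ((-5 + 2)/2)*y + (4 + √2*√y) = ((½)*(-3))*y + (4 + √2*√y) = -3*y/2 + (4 + √2*√y) = 4 - 3*y/2 + √2*√y)
(-14*(-15))*s(-6, -3) = (-14*(-15))*(4 - 3/2*(-3) + √2*√(-3)) = 210*(4 + 9/2 + √2*(I*√3)) = 210*(4 + 9/2 + I*√6) = 210*(17/2 + I*√6) = 1785 + 210*I*√6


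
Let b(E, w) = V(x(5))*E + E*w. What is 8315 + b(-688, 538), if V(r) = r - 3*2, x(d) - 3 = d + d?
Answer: -366645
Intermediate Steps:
x(d) = 3 + 2*d (x(d) = 3 + (d + d) = 3 + 2*d)
V(r) = -6 + r (V(r) = r - 6 = -6 + r)
b(E, w) = 7*E + E*w (b(E, w) = (-6 + (3 + 2*5))*E + E*w = (-6 + (3 + 10))*E + E*w = (-6 + 13)*E + E*w = 7*E + E*w)
8315 + b(-688, 538) = 8315 - 688*(7 + 538) = 8315 - 688*545 = 8315 - 374960 = -366645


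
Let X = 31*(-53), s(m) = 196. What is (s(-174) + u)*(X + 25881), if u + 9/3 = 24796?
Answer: 605683382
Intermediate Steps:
u = 24793 (u = -3 + 24796 = 24793)
X = -1643
(s(-174) + u)*(X + 25881) = (196 + 24793)*(-1643 + 25881) = 24989*24238 = 605683382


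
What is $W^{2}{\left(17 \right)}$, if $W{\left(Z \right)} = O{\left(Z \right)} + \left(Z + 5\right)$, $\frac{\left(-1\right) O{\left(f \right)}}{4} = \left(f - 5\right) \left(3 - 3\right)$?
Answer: $484$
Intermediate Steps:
$O{\left(f \right)} = 0$ ($O{\left(f \right)} = - 4 \left(f - 5\right) \left(3 - 3\right) = - 4 \left(-5 + f\right) 0 = \left(-4\right) 0 = 0$)
$W{\left(Z \right)} = 5 + Z$ ($W{\left(Z \right)} = 0 + \left(Z + 5\right) = 0 + \left(5 + Z\right) = 5 + Z$)
$W^{2}{\left(17 \right)} = \left(5 + 17\right)^{2} = 22^{2} = 484$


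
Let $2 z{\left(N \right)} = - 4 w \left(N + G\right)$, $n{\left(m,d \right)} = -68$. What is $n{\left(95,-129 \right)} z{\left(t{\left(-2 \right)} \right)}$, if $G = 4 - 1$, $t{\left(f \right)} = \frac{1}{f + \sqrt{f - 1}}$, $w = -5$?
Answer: $- \frac{12920}{7} + \frac{680 i \sqrt{3}}{7} \approx -1845.7 + 168.26 i$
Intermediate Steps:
$t{\left(f \right)} = \frac{1}{f + \sqrt{-1 + f}}$
$G = 3$
$z{\left(N \right)} = 30 + 10 N$ ($z{\left(N \right)} = \frac{\left(-4\right) \left(-5\right) \left(N + 3\right)}{2} = \frac{20 \left(3 + N\right)}{2} = \frac{60 + 20 N}{2} = 30 + 10 N$)
$n{\left(95,-129 \right)} z{\left(t{\left(-2 \right)} \right)} = - 68 \left(30 + \frac{10}{-2 + \sqrt{-1 - 2}}\right) = - 68 \left(30 + \frac{10}{-2 + \sqrt{-3}}\right) = - 68 \left(30 + \frac{10}{-2 + i \sqrt{3}}\right) = -2040 - \frac{680}{-2 + i \sqrt{3}}$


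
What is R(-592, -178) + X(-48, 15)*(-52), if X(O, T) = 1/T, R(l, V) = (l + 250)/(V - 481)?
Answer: -29138/9885 ≈ -2.9477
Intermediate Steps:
R(l, V) = (250 + l)/(-481 + V)
R(-592, -178) + X(-48, 15)*(-52) = (250 - 592)/(-481 - 178) - 52/15 = -342/(-659) + (1/15)*(-52) = -1/659*(-342) - 52/15 = 342/659 - 52/15 = -29138/9885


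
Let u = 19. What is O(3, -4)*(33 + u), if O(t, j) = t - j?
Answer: 364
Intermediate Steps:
O(3, -4)*(33 + u) = (3 - 1*(-4))*(33 + 19) = (3 + 4)*52 = 7*52 = 364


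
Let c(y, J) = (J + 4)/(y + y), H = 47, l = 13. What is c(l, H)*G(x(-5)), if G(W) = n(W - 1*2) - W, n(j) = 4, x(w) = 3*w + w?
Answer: 612/13 ≈ 47.077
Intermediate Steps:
x(w) = 4*w
G(W) = 4 - W
c(y, J) = (4 + J)/(2*y) (c(y, J) = (4 + J)/((2*y)) = (4 + J)*(1/(2*y)) = (4 + J)/(2*y))
c(l, H)*G(x(-5)) = ((½)*(4 + 47)/13)*(4 - 4*(-5)) = ((½)*(1/13)*51)*(4 - 1*(-20)) = 51*(4 + 20)/26 = (51/26)*24 = 612/13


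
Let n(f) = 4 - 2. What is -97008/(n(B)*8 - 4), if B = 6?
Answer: -8084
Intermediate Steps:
n(f) = 2
-97008/(n(B)*8 - 4) = -97008/(2*8 - 4) = -97008/(16 - 4) = -97008/12 = -97008*1/12 = -8084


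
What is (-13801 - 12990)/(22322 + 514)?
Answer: -26791/22836 ≈ -1.1732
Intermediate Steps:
(-13801 - 12990)/(22322 + 514) = -26791/22836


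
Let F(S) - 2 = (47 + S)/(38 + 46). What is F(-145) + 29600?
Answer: 177605/6 ≈ 29601.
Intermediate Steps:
F(S) = 215/84 + S/84 (F(S) = 2 + (47 + S)/(38 + 46) = 2 + (47 + S)/84 = 2 + (47 + S)*(1/84) = 2 + (47/84 + S/84) = 215/84 + S/84)
F(-145) + 29600 = (215/84 + (1/84)*(-145)) + 29600 = (215/84 - 145/84) + 29600 = ⅚ + 29600 = 177605/6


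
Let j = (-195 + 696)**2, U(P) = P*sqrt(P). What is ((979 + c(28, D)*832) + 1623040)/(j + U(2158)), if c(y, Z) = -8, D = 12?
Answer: 23879984139/3114810217 - 205309962*sqrt(2158)/3114810217 ≈ 4.6046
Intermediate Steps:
U(P) = P**(3/2)
j = 251001 (j = 501**2 = 251001)
((979 + c(28, D)*832) + 1623040)/(j + U(2158)) = ((979 - 8*832) + 1623040)/(251001 + 2158**(3/2)) = ((979 - 6656) + 1623040)/(251001 + 2158*sqrt(2158)) = (-5677 + 1623040)/(251001 + 2158*sqrt(2158)) = 1617363/(251001 + 2158*sqrt(2158))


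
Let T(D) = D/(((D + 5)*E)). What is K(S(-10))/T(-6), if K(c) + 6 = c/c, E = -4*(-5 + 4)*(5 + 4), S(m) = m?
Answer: -30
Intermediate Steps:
E = 36 (E = -(-4)*9 = -4*(-9) = 36)
K(c) = -5 (K(c) = -6 + c/c = -6 + 1 = -5)
T(D) = D/(180 + 36*D) (T(D) = D/(((D + 5)*36)) = D/(((5 + D)*36)) = D/(180 + 36*D))
K(S(-10))/T(-6) = -5/((1/36)*(-6)/(5 - 6)) = -5/((1/36)*(-6)/(-1)) = -5/((1/36)*(-6)*(-1)) = -5/⅙ = -5*6 = -30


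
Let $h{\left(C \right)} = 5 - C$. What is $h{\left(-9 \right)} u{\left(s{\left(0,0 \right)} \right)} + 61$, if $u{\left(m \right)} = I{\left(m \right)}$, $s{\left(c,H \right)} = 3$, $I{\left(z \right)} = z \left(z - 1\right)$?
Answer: $145$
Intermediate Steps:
$I{\left(z \right)} = z \left(-1 + z\right)$ ($I{\left(z \right)} = z \left(z - 1\right) = z \left(-1 + z\right)$)
$u{\left(m \right)} = m \left(-1 + m\right)$
$h{\left(-9 \right)} u{\left(s{\left(0,0 \right)} \right)} + 61 = \left(5 - -9\right) 3 \left(-1 + 3\right) + 61 = \left(5 + 9\right) 3 \cdot 2 + 61 = 14 \cdot 6 + 61 = 84 + 61 = 145$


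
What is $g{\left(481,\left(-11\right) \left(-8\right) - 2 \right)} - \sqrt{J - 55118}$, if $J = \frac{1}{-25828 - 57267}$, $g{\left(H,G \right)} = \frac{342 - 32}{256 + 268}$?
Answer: $\frac{155}{262} - \frac{i \sqrt{380577610383045}}{83095} \approx 0.5916 - 234.77 i$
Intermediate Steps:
$g{\left(H,G \right)} = \frac{155}{262}$ ($g{\left(H,G \right)} = \frac{310}{524} = 310 \cdot \frac{1}{524} = \frac{155}{262}$)
$J = - \frac{1}{83095}$ ($J = \frac{1}{-83095} = - \frac{1}{83095} \approx -1.2034 \cdot 10^{-5}$)
$g{\left(481,\left(-11\right) \left(-8\right) - 2 \right)} - \sqrt{J - 55118} = \frac{155}{262} - \sqrt{- \frac{1}{83095} - 55118} = \frac{155}{262} - \sqrt{- \frac{4580030211}{83095}} = \frac{155}{262} - \frac{i \sqrt{380577610383045}}{83095}$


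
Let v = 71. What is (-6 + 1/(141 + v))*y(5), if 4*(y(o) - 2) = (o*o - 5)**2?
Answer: -64821/106 ≈ -611.52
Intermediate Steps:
y(o) = 2 + (-5 + o**2)**2/4 (y(o) = 2 + (o*o - 5)**2/4 = 2 + (o**2 - 5)**2/4 = 2 + (-5 + o**2)**2/4)
(-6 + 1/(141 + v))*y(5) = (-6 + 1/(141 + 71))*(2 + (-5 + 5**2)**2/4) = (-6 + 1/212)*(2 + (-5 + 25)**2/4) = (-6 + 1/212)*(2 + (1/4)*20**2) = -1271*(2 + (1/4)*400)/212 = -1271*(2 + 100)/212 = -1271/212*102 = -64821/106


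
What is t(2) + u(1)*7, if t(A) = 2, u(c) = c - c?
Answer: 2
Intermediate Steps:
u(c) = 0
t(2) + u(1)*7 = 2 + 0*7 = 2 + 0 = 2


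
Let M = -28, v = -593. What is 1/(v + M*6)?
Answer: -1/761 ≈ -0.0013141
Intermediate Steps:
1/(v + M*6) = 1/(-593 - 28*6) = 1/(-593 - 168) = 1/(-761) = -1/761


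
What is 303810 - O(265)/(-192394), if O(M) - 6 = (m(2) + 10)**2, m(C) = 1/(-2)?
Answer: 233804884945/769576 ≈ 3.0381e+5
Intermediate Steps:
m(C) = -1/2
O(M) = 385/4 (O(M) = 6 + (-1/2 + 10)**2 = 6 + (19/2)**2 = 6 + 361/4 = 385/4)
303810 - O(265)/(-192394) = 303810 - 385/(4*(-192394)) = 303810 - 385*(-1)/(4*192394) = 303810 - 1*(-385/769576) = 303810 + 385/769576 = 233804884945/769576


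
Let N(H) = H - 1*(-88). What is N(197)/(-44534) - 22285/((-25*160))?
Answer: 99130019/17813600 ≈ 5.5648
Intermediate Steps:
N(H) = 88 + H (N(H) = H + 88 = 88 + H)
N(197)/(-44534) - 22285/((-25*160)) = (88 + 197)/(-44534) - 22285/((-25*160)) = 285*(-1/44534) - 22285/(-4000) = -285/44534 - 22285*(-1/4000) = -285/44534 + 4457/800 = 99130019/17813600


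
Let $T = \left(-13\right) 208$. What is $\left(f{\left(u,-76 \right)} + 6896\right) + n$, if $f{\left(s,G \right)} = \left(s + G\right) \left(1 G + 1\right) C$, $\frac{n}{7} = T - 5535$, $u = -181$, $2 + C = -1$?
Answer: $-108602$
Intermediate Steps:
$T = -2704$
$C = -3$ ($C = -2 - 1 = -3$)
$n = -57673$ ($n = 7 \left(-2704 - 5535\right) = 7 \left(-8239\right) = -57673$)
$f{\left(s,G \right)} = - 3 \left(1 + G\right) \left(G + s\right)$ ($f{\left(s,G \right)} = \left(s + G\right) \left(1 G + 1\right) \left(-3\right) = \left(G + s\right) \left(G + 1\right) \left(-3\right) = \left(G + s\right) \left(1 + G\right) \left(-3\right) = \left(1 + G\right) \left(G + s\right) \left(-3\right) = - 3 \left(1 + G\right) \left(G + s\right)$)
$\left(f{\left(u,-76 \right)} + 6896\right) + n = \left(\left(\left(-3\right) \left(-76\right) - -543 - 3 \left(-76\right)^{2} - \left(-228\right) \left(-181\right)\right) + 6896\right) - 57673 = \left(\left(228 + 543 - 17328 - 41268\right) + 6896\right) - 57673 = \left(-57825 + 6896\right) - 57673 = -50929 - 57673 = -108602$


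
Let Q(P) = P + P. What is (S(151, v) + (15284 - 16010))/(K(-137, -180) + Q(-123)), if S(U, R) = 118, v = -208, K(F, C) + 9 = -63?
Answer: 304/159 ≈ 1.9119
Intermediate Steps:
Q(P) = 2*P
K(F, C) = -72 (K(F, C) = -9 - 63 = -72)
(S(151, v) + (15284 - 16010))/(K(-137, -180) + Q(-123)) = (118 + (15284 - 16010))/(-72 + 2*(-123)) = (118 - 726)/(-72 - 246) = -608/(-318) = -608*(-1/318) = 304/159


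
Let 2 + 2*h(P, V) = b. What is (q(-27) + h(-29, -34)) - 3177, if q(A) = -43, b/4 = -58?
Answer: -3337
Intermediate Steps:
b = -232 (b = 4*(-58) = -232)
h(P, V) = -117 (h(P, V) = -1 + (½)*(-232) = -1 - 116 = -117)
(q(-27) + h(-29, -34)) - 3177 = (-43 - 117) - 3177 = -160 - 3177 = -3337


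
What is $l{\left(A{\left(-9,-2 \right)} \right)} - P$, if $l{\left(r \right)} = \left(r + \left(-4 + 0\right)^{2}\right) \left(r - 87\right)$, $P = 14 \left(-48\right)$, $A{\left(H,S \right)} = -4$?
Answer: $-420$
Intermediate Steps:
$P = -672$
$l{\left(r \right)} = \left(-87 + r\right) \left(16 + r\right)$ ($l{\left(r \right)} = \left(r + \left(-4\right)^{2}\right) \left(-87 + r\right) = \left(r + 16\right) \left(-87 + r\right) = \left(16 + r\right) \left(-87 + r\right) = \left(-87 + r\right) \left(16 + r\right)$)
$l{\left(A{\left(-9,-2 \right)} \right)} - P = \left(-1392 + \left(-4\right)^{2} - -284\right) - -672 = \left(-1392 + 16 + 284\right) + 672 = -1092 + 672 = -420$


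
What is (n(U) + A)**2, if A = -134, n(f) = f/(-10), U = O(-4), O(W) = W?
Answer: 446224/25 ≈ 17849.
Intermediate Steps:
U = -4
n(f) = -f/10 (n(f) = f*(-1/10) = -f/10)
(n(U) + A)**2 = (-1/10*(-4) - 134)**2 = (2/5 - 134)**2 = (-668/5)**2 = 446224/25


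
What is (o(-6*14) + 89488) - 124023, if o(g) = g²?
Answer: -27479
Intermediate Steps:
(o(-6*14) + 89488) - 124023 = ((-6*14)² + 89488) - 124023 = ((-84)² + 89488) - 124023 = (7056 + 89488) - 124023 = 96544 - 124023 = -27479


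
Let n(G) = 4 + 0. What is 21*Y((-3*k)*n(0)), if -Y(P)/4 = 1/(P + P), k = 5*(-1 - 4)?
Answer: -7/50 ≈ -0.14000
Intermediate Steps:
n(G) = 4
k = -25 (k = 5*(-5) = -25)
Y(P) = -2/P (Y(P) = -4/(P + P) = -4*1/(2*P) = -2/P)
21*Y((-3*k)*n(0)) = 21*(-2/(-3*(-25)*4)) = 21*(-2/(75*4)) = 21*(-2/300) = 21*(-2*1/300) = 21*(-1/150) = -7/50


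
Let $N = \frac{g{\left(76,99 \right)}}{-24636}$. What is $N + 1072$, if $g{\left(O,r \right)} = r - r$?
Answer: $1072$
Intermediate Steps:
$g{\left(O,r \right)} = 0$
$N = 0$ ($N = \frac{0}{-24636} = 0 \left(- \frac{1}{24636}\right) = 0$)
$N + 1072 = 0 + 1072 = 1072$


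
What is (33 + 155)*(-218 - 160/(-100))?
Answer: -203416/5 ≈ -40683.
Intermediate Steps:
(33 + 155)*(-218 - 160/(-100)) = 188*(-218 - 160*(-1/100)) = 188*(-218 + 8/5) = 188*(-1082/5) = -203416/5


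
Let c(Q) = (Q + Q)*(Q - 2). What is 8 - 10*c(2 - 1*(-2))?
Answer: -152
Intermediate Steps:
c(Q) = 2*Q*(-2 + Q) (c(Q) = (2*Q)*(-2 + Q) = 2*Q*(-2 + Q))
8 - 10*c(2 - 1*(-2)) = 8 - 20*(2 - 1*(-2))*(-2 + (2 - 1*(-2))) = 8 - 20*(2 + 2)*(-2 + (2 + 2)) = 8 - 20*4*(-2 + 4) = 8 - 20*4*2 = 8 - 10*16 = 8 - 160 = -152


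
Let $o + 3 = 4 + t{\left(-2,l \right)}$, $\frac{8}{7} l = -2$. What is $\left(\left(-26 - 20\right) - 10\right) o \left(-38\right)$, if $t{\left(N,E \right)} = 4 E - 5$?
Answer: $-23408$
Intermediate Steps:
$l = - \frac{7}{4}$ ($l = \frac{7}{8} \left(-2\right) = - \frac{7}{4} \approx -1.75$)
$t{\left(N,E \right)} = -5 + 4 E$
$o = -11$ ($o = -3 + \left(4 + \left(-5 + 4 \left(- \frac{7}{4}\right)\right)\right) = -3 + \left(4 - 12\right) = -3 - 8 = -11$)
$\left(\left(-26 - 20\right) - 10\right) o \left(-38\right) = \left(\left(-26 - 20\right) - 10\right) \left(-11\right) \left(-38\right) = \left(-46 - 10\right) \left(-11\right) \left(-38\right) = \left(-56\right) \left(-11\right) \left(-38\right) = 616 \left(-38\right) = -23408$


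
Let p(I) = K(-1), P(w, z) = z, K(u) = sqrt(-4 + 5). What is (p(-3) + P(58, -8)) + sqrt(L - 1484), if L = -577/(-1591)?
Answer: -7 + I*sqrt(3755502997)/1591 ≈ -7.0 + 38.518*I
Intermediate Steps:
K(u) = 1 (K(u) = sqrt(1) = 1)
p(I) = 1
L = 577/1591 (L = -577*(-1/1591) = 577/1591 ≈ 0.36267)
(p(-3) + P(58, -8)) + sqrt(L - 1484) = (1 - 8) + sqrt(577/1591 - 1484) = -7 + sqrt(-2360467/1591) = -7 + I*sqrt(3755502997)/1591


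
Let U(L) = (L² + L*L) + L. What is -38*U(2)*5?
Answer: -1900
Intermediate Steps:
U(L) = L + 2*L² (U(L) = (L² + L²) + L = 2*L² + L = L + 2*L²)
-38*U(2)*5 = -76*(1 + 2*2)*5 = -76*(1 + 4)*5 = -76*5*5 = -38*10*5 = -380*5 = -1900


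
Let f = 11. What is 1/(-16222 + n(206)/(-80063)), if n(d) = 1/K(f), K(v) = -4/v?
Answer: -320252/5195127933 ≈ -6.1645e-5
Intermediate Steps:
n(d) = -11/4 (n(d) = 1/(-4/11) = -11/4)
1/(-16222 + n(206)/(-80063)) = 1/(-16222 - 11/4/(-80063)) = 1/(-16222 - 11/4*(-1/80063)) = 1/(-16222 + 11/320252) = 1/(-5195127933/320252) = -320252/5195127933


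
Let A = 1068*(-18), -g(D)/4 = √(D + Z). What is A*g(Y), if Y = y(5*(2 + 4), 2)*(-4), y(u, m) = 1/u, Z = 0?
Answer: 25632*I*√30/5 ≈ 28078.0*I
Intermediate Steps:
Y = -2/15 (Y = -4/(5*(2 + 4)) = -4/(5*6) = -4/30 = (1/30)*(-4) = -2/15 ≈ -0.13333)
g(D) = -4*√D (g(D) = -4*√(D + 0) = -4*√D)
A = -19224
A*g(Y) = -(-76896)*√(-2/15) = -(-76896)*I*√30/15 = -(-25632)*I*√30/5 = 25632*I*√30/5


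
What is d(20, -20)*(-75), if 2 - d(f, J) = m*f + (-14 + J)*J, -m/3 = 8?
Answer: 14850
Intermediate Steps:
m = -24 (m = -3*8 = -24)
d(f, J) = 2 + 24*f - J*(-14 + J) (d(f, J) = 2 - (-24*f + (-14 + J)*J) = 2 - (-24*f + J*(-14 + J)) = 2 + (24*f - J*(-14 + J)) = 2 + 24*f - J*(-14 + J))
d(20, -20)*(-75) = (2 - 1*(-20)² + 14*(-20) + 24*20)*(-75) = (2 - 1*400 - 280 + 480)*(-75) = (2 - 400 - 280 + 480)*(-75) = -198*(-75) = 14850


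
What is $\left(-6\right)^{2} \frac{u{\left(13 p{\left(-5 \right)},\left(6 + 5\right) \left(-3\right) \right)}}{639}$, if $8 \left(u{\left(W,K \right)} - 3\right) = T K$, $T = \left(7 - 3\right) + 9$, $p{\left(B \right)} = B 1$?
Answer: $- \frac{405}{142} \approx -2.8521$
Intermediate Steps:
$p{\left(B \right)} = B$
$T = 13$ ($T = 4 + 9 = 13$)
$u{\left(W,K \right)} = 3 + \frac{13 K}{8}$
$\left(-6\right)^{2} \frac{u{\left(13 p{\left(-5 \right)},\left(6 + 5\right) \left(-3\right) \right)}}{639} = \left(-6\right)^{2} \frac{3 + \frac{13 \left(6 + 5\right) \left(-3\right)}{8}}{639} = 36 \left(3 + \frac{13 \cdot 11 \left(-3\right)}{8}\right) \frac{1}{639} = 36 \left(3 + \frac{13}{8} \left(-33\right)\right) \frac{1}{639} = 36 \left(3 - \frac{429}{8}\right) \frac{1}{639} = 36 \left(\left(- \frac{405}{8}\right) \frac{1}{639}\right) = 36 \left(- \frac{45}{568}\right) = - \frac{405}{142}$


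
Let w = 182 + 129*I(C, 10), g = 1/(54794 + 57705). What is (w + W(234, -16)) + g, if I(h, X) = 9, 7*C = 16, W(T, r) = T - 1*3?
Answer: 177073427/112499 ≈ 1574.0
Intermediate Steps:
W(T, r) = -3 + T (W(T, r) = T - 3 = -3 + T)
C = 16/7 (C = (⅐)*16 = 16/7 ≈ 2.2857)
g = 1/112499 ≈ 8.8890e-6
w = 1343 (w = 182 + 129*9 = 182 + 1161 = 1343)
(w + W(234, -16)) + g = (1343 + (-3 + 234)) + 1/112499 = (1343 + 231) + 1/112499 = 1574 + 1/112499 = 177073427/112499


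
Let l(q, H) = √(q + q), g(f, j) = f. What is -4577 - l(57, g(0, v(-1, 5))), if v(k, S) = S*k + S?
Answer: -4577 - √114 ≈ -4587.7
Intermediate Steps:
v(k, S) = S + S*k
l(q, H) = √2*√q (l(q, H) = √(2*q) = √2*√q)
-4577 - l(57, g(0, v(-1, 5))) = -4577 - √2*√57 = -4577 - √114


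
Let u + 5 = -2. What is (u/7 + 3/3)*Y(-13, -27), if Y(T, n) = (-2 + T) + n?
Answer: 0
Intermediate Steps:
u = -7 (u = -5 - 2 = -7)
Y(T, n) = -2 + T + n
(u/7 + 3/3)*Y(-13, -27) = (-7/7 + 3/3)*(-2 - 13 - 27) = (-7*⅐ + 3*(⅓))*(-42) = (-1 + 1)*(-42) = 0*(-42) = 0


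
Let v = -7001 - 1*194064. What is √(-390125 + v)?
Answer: I*√591190 ≈ 768.89*I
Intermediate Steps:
v = -201065 (v = -7001 - 194064 = -201065)
√(-390125 + v) = √(-390125 - 201065) = √(-591190) = I*√591190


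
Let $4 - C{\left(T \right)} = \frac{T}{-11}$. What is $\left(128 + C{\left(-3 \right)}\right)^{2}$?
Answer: $\frac{2099601}{121} \approx 17352.0$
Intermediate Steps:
$C{\left(T \right)} = 4 + \frac{T}{11}$ ($C{\left(T \right)} = 4 - \frac{T}{-11} = 4 - T \left(- \frac{1}{11}\right) = 4 - - \frac{T}{11} = 4 + \frac{T}{11}$)
$\left(128 + C{\left(-3 \right)}\right)^{2} = \left(128 + \left(4 + \frac{1}{11} \left(-3\right)\right)\right)^{2} = \left(128 + \left(4 - \frac{3}{11}\right)\right)^{2} = \left(128 + \frac{41}{11}\right)^{2} = \left(\frac{1449}{11}\right)^{2} = \frac{2099601}{121}$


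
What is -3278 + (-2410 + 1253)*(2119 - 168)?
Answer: -2260585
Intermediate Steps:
-3278 + (-2410 + 1253)*(2119 - 168) = -3278 - 1157*1951 = -3278 - 2257307 = -2260585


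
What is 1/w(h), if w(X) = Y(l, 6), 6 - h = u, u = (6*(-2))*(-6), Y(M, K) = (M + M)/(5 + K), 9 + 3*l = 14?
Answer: 33/10 ≈ 3.3000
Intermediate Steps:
l = 5/3 (l = -3 + (⅓)*14 = -3 + 14/3 = 5/3 ≈ 1.6667)
Y(M, K) = 2*M/(5 + K) (Y(M, K) = (2*M)/(5 + K) = 2*M/(5 + K))
u = 72 (u = -12*(-6) = 72)
h = -66 (h = 6 - 1*72 = 6 - 72 = -66)
w(X) = 10/33 (w(X) = 2*(5/3)/(5 + 6) = 2*(5/3)/11 = 2*(5/3)*(1/11) = 10/33)
1/w(h) = 1/(10/33) = 33/10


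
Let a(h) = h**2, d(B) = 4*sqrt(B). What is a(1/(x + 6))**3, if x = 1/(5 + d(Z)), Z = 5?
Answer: 1191818275277625/49940150684276724481 - 87241546795000*sqrt(5)/49940150684276724481 ≈ 1.9959e-5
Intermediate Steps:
x = 1/(5 + 4*sqrt(5)) ≈ 0.071714
a(1/(x + 6))**3 = ((1/((-1/11 + 4*sqrt(5)/55) + 6))**2)**3 = ((1/(65/11 + 4*sqrt(5)/55))**2)**3 = ((65/11 + 4*sqrt(5)/55)**(-2))**3 = (65/11 + 4*sqrt(5)/55)**(-6)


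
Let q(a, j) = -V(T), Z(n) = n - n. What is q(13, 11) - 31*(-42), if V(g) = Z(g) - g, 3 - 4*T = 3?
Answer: 1302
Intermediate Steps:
Z(n) = 0
T = 0 (T = 3/4 - 1/4*3 = 3/4 - 3/4 = 0)
V(g) = -g (V(g) = 0 - g = -g)
q(a, j) = 0 (q(a, j) = -(-1)*0 = -1*0 = 0)
q(13, 11) - 31*(-42) = 0 - 31*(-42) = 0 + 1302 = 1302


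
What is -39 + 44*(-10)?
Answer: -479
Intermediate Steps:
-39 + 44*(-10) = -39 - 440 = -479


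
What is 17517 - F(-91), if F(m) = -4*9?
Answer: 17553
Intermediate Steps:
F(m) = -36
17517 - F(-91) = 17517 - 1*(-36) = 17517 + 36 = 17553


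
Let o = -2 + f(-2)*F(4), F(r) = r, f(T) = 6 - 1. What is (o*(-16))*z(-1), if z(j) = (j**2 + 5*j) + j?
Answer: 1440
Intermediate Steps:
f(T) = 5
o = 18 (o = -2 + 5*4 = -2 + 20 = 18)
z(j) = j**2 + 6*j
(o*(-16))*z(-1) = (18*(-16))*(-(6 - 1)) = -(-288)*5 = -288*(-5) = 1440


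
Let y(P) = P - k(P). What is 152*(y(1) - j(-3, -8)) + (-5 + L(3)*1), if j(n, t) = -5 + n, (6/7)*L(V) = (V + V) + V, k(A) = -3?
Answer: 3659/2 ≈ 1829.5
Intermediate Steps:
L(V) = 7*V/2 (L(V) = 7*((V + V) + V)/6 = 7*(2*V + V)/6 = 7*(3*V)/6 = 7*V/2)
y(P) = 3 + P (y(P) = P - 1*(-3) = P + 3 = 3 + P)
152*(y(1) - j(-3, -8)) + (-5 + L(3)*1) = 152*((3 + 1) - (-5 - 3)) + (-5 + ((7/2)*3)*1) = 152*(4 - 1*(-8)) + (-5 + (21/2)*1) = 152*(4 + 8) + (-5 + 21/2) = 152*12 + 11/2 = 1824 + 11/2 = 3659/2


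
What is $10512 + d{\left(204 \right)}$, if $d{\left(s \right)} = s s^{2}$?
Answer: $8500176$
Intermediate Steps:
$d{\left(s \right)} = s^{3}$
$10512 + d{\left(204 \right)} = 10512 + 204^{3} = 10512 + 8489664 = 8500176$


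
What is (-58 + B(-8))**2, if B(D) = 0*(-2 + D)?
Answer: 3364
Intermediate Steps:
B(D) = 0
(-58 + B(-8))**2 = (-58 + 0)**2 = (-58)**2 = 3364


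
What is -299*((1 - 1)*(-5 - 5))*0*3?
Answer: 0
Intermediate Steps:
-299*((1 - 1)*(-5 - 5))*0*3 = -299*(0*(-10))*0*3 = -299*0*0*3 = -0*3 = -299*0 = 0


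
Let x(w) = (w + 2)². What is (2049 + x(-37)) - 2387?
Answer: 887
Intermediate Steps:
x(w) = (2 + w)²
(2049 + x(-37)) - 2387 = (2049 + (2 - 37)²) - 2387 = (2049 + (-35)²) - 2387 = (2049 + 1225) - 2387 = 3274 - 2387 = 887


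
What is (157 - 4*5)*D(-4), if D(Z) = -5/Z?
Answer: 685/4 ≈ 171.25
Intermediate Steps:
(157 - 4*5)*D(-4) = (157 - 4*5)*(-5/(-4)) = (157 - 20)*(-5*(-1/4)) = 137*(5/4) = 685/4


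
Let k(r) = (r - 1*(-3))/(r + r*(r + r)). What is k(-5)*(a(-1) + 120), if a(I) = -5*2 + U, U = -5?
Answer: -14/3 ≈ -4.6667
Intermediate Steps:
k(r) = (3 + r)/(r + 2*r²) (k(r) = (r + 3)/(r + r*(2*r)) = (3 + r)/(r + 2*r²))
a(I) = -15 (a(I) = -5*2 - 5 = -10 - 5 = -15)
k(-5)*(a(-1) + 120) = ((3 - 5)/((-5)*(1 + 2*(-5))))*(-15 + 120) = -⅕*(-2)/(1 - 10)*105 = -⅕*(-2)/(-9)*105 = -⅕*(-⅑)*(-2)*105 = -2/45*105 = -14/3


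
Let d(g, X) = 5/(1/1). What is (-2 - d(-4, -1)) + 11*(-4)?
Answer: -51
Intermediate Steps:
d(g, X) = 5 (d(g, X) = 5/1 = 5*1 = 5)
(-2 - d(-4, -1)) + 11*(-4) = (-2 - 1*5) + 11*(-4) = (-2 - 5) - 44 = -7 - 44 = -51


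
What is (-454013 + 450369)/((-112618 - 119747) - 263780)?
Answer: 3644/496145 ≈ 0.0073446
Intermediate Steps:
(-454013 + 450369)/((-112618 - 119747) - 263780) = -3644/(-232365 - 263780) = -3644/(-496145) = -3644*(-1/496145) = 3644/496145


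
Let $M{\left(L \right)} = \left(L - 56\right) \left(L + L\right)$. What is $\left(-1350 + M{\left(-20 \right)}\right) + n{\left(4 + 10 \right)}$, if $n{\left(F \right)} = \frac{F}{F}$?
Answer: $1691$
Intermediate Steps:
$n{\left(F \right)} = 1$
$M{\left(L \right)} = 2 L \left(-56 + L\right)$ ($M{\left(L \right)} = \left(-56 + L\right) 2 L = 2 L \left(-56 + L\right)$)
$\left(-1350 + M{\left(-20 \right)}\right) + n{\left(4 + 10 \right)} = \left(-1350 + 2 \left(-20\right) \left(-56 - 20\right)\right) + 1 = \left(-1350 + 2 \left(-20\right) \left(-76\right)\right) + 1 = \left(-1350 + 3040\right) + 1 = 1690 + 1 = 1691$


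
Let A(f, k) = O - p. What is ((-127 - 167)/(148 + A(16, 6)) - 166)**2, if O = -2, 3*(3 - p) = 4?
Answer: 5294017600/187489 ≈ 28236.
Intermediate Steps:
p = 5/3 (p = 3 - 1/3*4 = 3 - 4/3 = 5/3 ≈ 1.6667)
A(f, k) = -11/3 (A(f, k) = -2 - 1*5/3 = -2 - 5/3 = -11/3)
((-127 - 167)/(148 + A(16, 6)) - 166)**2 = ((-127 - 167)/(148 - 11/3) - 166)**2 = (-294/433/3 - 166)**2 = (-294*3/433 - 166)**2 = (-882/433 - 166)**2 = (-72760/433)**2 = 5294017600/187489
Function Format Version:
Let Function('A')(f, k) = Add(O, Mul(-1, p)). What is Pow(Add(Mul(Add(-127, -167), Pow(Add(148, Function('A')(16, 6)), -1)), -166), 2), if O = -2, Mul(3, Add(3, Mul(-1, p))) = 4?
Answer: Rational(5294017600, 187489) ≈ 28236.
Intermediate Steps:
p = Rational(5, 3) (p = Add(3, Mul(Rational(-1, 3), 4)) = Add(3, Rational(-4, 3)) = Rational(5, 3) ≈ 1.6667)
Function('A')(f, k) = Rational(-11, 3) (Function('A')(f, k) = Add(-2, Mul(-1, Rational(5, 3))) = Add(-2, Rational(-5, 3)) = Rational(-11, 3))
Pow(Add(Mul(Add(-127, -167), Pow(Add(148, Function('A')(16, 6)), -1)), -166), 2) = Pow(Add(Mul(Add(-127, -167), Pow(Add(148, Rational(-11, 3)), -1)), -166), 2) = Pow(Add(Mul(-294, Pow(Rational(433, 3), -1)), -166), 2) = Pow(Add(Mul(-294, Rational(3, 433)), -166), 2) = Pow(Add(Rational(-882, 433), -166), 2) = Pow(Rational(-72760, 433), 2) = Rational(5294017600, 187489)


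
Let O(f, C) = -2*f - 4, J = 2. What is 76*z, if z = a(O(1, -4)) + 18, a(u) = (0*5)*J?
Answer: 1368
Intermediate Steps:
O(f, C) = -4 - 2*f
a(u) = 0 (a(u) = (0*5)*2 = 0*2 = 0)
z = 18 (z = 0 + 18 = 18)
76*z = 76*18 = 1368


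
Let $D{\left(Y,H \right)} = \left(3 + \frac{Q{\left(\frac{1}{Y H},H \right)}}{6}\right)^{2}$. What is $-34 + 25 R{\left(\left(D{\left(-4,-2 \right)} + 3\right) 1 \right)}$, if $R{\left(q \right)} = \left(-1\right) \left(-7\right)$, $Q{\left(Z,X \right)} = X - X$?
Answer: $141$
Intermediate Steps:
$Q{\left(Z,X \right)} = 0$
$D{\left(Y,H \right)} = 9$ ($D{\left(Y,H \right)} = \left(3 + \frac{0}{6}\right)^{2} = \left(3 + 0 \cdot \frac{1}{6}\right)^{2} = \left(3 + 0\right)^{2} = 3^{2} = 9$)
$R{\left(q \right)} = 7$
$-34 + 25 R{\left(\left(D{\left(-4,-2 \right)} + 3\right) 1 \right)} = -34 + 25 \cdot 7 = -34 + 175 = 141$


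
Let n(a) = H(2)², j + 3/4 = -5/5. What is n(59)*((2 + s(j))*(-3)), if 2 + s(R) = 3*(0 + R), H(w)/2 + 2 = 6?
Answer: 1008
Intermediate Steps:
j = -7/4 (j = -¾ - 5/5 = -¾ - 5*⅕ = -¾ - 1 = -7/4 ≈ -1.7500)
H(w) = 8 (H(w) = -4 + 2*6 = -4 + 12 = 8)
s(R) = -2 + 3*R (s(R) = -2 + 3*(0 + R) = -2 + 3*R)
n(a) = 64 (n(a) = 8² = 64)
n(59)*((2 + s(j))*(-3)) = 64*((2 + (-2 + 3*(-7/4)))*(-3)) = 64*((2 + (-2 - 21/4))*(-3)) = 64*((2 - 29/4)*(-3)) = 64*(-21/4*(-3)) = 64*(63/4) = 1008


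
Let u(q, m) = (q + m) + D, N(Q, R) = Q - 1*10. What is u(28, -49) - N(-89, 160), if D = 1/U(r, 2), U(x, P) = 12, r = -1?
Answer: 937/12 ≈ 78.083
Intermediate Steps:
D = 1/12 ≈ 0.083333
N(Q, R) = -10 + Q (N(Q, R) = Q - 10 = -10 + Q)
u(q, m) = 1/12 + m + q (u(q, m) = (q + m) + 1/12 = (m + q) + 1/12 = 1/12 + m + q)
u(28, -49) - N(-89, 160) = (1/12 - 49 + 28) - (-10 - 89) = -251/12 - 1*(-99) = -251/12 + 99 = 937/12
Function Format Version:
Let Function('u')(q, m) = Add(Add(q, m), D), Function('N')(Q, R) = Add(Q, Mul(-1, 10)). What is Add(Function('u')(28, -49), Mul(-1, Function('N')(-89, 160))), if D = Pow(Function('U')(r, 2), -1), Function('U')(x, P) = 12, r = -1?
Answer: Rational(937, 12) ≈ 78.083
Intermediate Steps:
D = Rational(1, 12) (D = Pow(12, -1) = Rational(1, 12) ≈ 0.083333)
Function('N')(Q, R) = Add(-10, Q) (Function('N')(Q, R) = Add(Q, -10) = Add(-10, Q))
Function('u')(q, m) = Add(Rational(1, 12), m, q) (Function('u')(q, m) = Add(Add(q, m), Rational(1, 12)) = Add(Add(m, q), Rational(1, 12)) = Add(Rational(1, 12), m, q))
Add(Function('u')(28, -49), Mul(-1, Function('N')(-89, 160))) = Add(Add(Rational(1, 12), -49, 28), Mul(-1, Add(-10, -89))) = Add(Rational(-251, 12), Mul(-1, -99)) = Add(Rational(-251, 12), 99) = Rational(937, 12)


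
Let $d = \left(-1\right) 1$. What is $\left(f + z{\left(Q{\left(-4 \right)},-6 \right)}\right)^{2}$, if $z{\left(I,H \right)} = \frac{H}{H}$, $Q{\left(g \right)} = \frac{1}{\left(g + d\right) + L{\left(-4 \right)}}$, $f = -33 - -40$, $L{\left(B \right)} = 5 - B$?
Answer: $64$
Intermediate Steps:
$d = -1$
$f = 7$ ($f = -33 + 40 = 7$)
$Q{\left(g \right)} = \frac{1}{8 + g}$ ($Q{\left(g \right)} = \frac{1}{\left(g - 1\right) + \left(5 - -4\right)} = \frac{1}{\left(-1 + g\right) + \left(5 + 4\right)} = \frac{1}{\left(-1 + g\right) + 9} = \frac{1}{8 + g}$)
$z{\left(I,H \right)} = 1$
$\left(f + z{\left(Q{\left(-4 \right)},-6 \right)}\right)^{2} = \left(7 + 1\right)^{2} = 8^{2} = 64$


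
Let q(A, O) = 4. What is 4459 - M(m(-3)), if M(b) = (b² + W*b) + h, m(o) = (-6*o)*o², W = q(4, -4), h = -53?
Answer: -22380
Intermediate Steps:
W = 4
m(o) = -6*o³
M(b) = -53 + b² + 4*b (M(b) = (b² + 4*b) - 53 = -53 + b² + 4*b)
4459 - M(m(-3)) = 4459 - (-53 + (-6*(-3)³)² + 4*(-6*(-3)³)) = 4459 - (-53 + (-6*(-27))² + 4*(-6*(-27))) = 4459 - (-53 + 162² + 4*162) = 4459 - (-53 + 26244 + 648) = 4459 - 1*26839 = 4459 - 26839 = -22380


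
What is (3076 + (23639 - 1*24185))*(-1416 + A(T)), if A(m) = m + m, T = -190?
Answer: -4543880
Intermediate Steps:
A(m) = 2*m
(3076 + (23639 - 1*24185))*(-1416 + A(T)) = (3076 + (23639 - 1*24185))*(-1416 + 2*(-190)) = (3076 + (23639 - 24185))*(-1416 - 380) = (3076 - 546)*(-1796) = 2530*(-1796) = -4543880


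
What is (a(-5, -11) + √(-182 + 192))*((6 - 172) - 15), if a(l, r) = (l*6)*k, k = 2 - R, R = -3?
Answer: 27150 - 181*√10 ≈ 26578.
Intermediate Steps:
k = 5 (k = 2 - 1*(-3) = 2 + 3 = 5)
a(l, r) = 30*l (a(l, r) = (l*6)*5 = (6*l)*5 = 30*l)
(a(-5, -11) + √(-182 + 192))*((6 - 172) - 15) = (30*(-5) + √(-182 + 192))*((6 - 172) - 15) = (-150 + √10)*(-166 - 15) = (-150 + √10)*(-181) = 27150 - 181*√10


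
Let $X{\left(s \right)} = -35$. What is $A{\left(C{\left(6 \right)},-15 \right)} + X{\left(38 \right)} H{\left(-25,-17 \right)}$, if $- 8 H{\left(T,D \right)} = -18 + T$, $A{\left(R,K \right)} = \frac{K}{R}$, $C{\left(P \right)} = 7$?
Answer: $- \frac{10655}{56} \approx -190.27$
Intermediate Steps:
$H{\left(T,D \right)} = \frac{9}{4} - \frac{T}{8}$ ($H{\left(T,D \right)} = - \frac{-18 + T}{8} = \frac{9}{4} - \frac{T}{8}$)
$A{\left(C{\left(6 \right)},-15 \right)} + X{\left(38 \right)} H{\left(-25,-17 \right)} = - \frac{15}{7} - 35 \left(\frac{9}{4} - - \frac{25}{8}\right) = \left(-15\right) \frac{1}{7} - 35 \left(\frac{9}{4} + \frac{25}{8}\right) = - \frac{15}{7} - \frac{1505}{8} = - \frac{10655}{56}$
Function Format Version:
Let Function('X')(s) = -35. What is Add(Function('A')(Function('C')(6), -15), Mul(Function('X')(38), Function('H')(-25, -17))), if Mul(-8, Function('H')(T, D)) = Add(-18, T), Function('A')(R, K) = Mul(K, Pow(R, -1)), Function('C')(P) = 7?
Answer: Rational(-10655, 56) ≈ -190.27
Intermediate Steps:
Function('H')(T, D) = Add(Rational(9, 4), Mul(Rational(-1, 8), T)) (Function('H')(T, D) = Mul(Rational(-1, 8), Add(-18, T)) = Add(Rational(9, 4), Mul(Rational(-1, 8), T)))
Add(Function('A')(Function('C')(6), -15), Mul(Function('X')(38), Function('H')(-25, -17))) = Add(Mul(-15, Pow(7, -1)), Mul(-35, Add(Rational(9, 4), Mul(Rational(-1, 8), -25)))) = Add(Mul(-15, Rational(1, 7)), Mul(-35, Add(Rational(9, 4), Rational(25, 8)))) = Add(Rational(-15, 7), Mul(-35, Rational(43, 8))) = Add(Rational(-15, 7), Rational(-1505, 8)) = Rational(-10655, 56)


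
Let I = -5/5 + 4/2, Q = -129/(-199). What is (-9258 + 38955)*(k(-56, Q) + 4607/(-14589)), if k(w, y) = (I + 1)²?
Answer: 532061351/4863 ≈ 1.0941e+5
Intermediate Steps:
Q = 129/199 (Q = -129*(-1/199) = 129/199 ≈ 0.64824)
I = 1 (I = -5*⅕ + 4*(½) = -1 + 2 = 1)
k(w, y) = 4 (k(w, y) = (1 + 1)² = 2² = 4)
(-9258 + 38955)*(k(-56, Q) + 4607/(-14589)) = (-9258 + 38955)*(4 + 4607/(-14589)) = 29697*(4 + 4607*(-1/14589)) = 29697*(4 - 4607/14589) = 29697*(53749/14589) = 532061351/4863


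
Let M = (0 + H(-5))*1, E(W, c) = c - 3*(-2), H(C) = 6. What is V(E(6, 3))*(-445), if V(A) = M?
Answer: -2670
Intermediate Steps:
E(W, c) = 6 + c (E(W, c) = c + 6 = 6 + c)
M = 6 (M = (0 + 6)*1 = 6*1 = 6)
V(A) = 6
V(E(6, 3))*(-445) = 6*(-445) = -2670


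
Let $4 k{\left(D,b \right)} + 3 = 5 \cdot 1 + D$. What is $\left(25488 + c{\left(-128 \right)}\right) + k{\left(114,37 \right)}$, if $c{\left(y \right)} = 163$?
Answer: $25680$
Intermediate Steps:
$k{\left(D,b \right)} = \frac{1}{2} + \frac{D}{4}$ ($k{\left(D,b \right)} = - \frac{3}{4} + \frac{5 \cdot 1 + D}{4} = - \frac{3}{4} + \frac{5 + D}{4} = - \frac{3}{4} + \left(\frac{5}{4} + \frac{D}{4}\right) = \frac{1}{2} + \frac{D}{4}$)
$\left(25488 + c{\left(-128 \right)}\right) + k{\left(114,37 \right)} = \left(25488 + 163\right) + \left(\frac{1}{2} + \frac{1}{4} \cdot 114\right) = 25651 + \left(\frac{1}{2} + \frac{57}{2}\right) = 25651 + 29 = 25680$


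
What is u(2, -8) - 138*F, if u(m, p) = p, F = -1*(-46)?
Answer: -6356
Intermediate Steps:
F = 46
u(2, -8) - 138*F = -8 - 138*46 = -8 - 6348 = -6356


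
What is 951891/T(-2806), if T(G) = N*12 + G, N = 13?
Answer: -951891/2650 ≈ -359.20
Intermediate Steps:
T(G) = 156 + G (T(G) = 13*12 + G = 156 + G)
951891/T(-2806) = 951891/(156 - 2806) = 951891/(-2650) = 951891*(-1/2650) = -951891/2650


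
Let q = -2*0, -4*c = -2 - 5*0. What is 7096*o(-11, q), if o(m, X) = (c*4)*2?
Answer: 28384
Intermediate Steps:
c = ½ (c = -(-2 - 5*0)/4 = -(-2 + 0)/4 = -¼*(-2) = ½ ≈ 0.50000)
q = 0
o(m, X) = 4 (o(m, X) = ((½)*4)*2 = 2*2 = 4)
7096*o(-11, q) = 7096*4 = 28384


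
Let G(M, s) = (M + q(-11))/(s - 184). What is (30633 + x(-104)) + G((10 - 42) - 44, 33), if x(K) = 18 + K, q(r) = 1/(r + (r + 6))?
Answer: 73802769/2416 ≈ 30548.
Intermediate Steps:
q(r) = 1/(6 + 2*r) (q(r) = 1/(r + (6 + r)) = 1/(6 + 2*r))
G(M, s) = (-1/16 + M)/(-184 + s) (G(M, s) = (M + 1/(2*(3 - 11)))/(s - 184) = (M + (1/2)/(-8))/(-184 + s) = (M + (1/2)*(-1/8))/(-184 + s) = (M - 1/16)/(-184 + s) = (-1/16 + M)/(-184 + s))
(30633 + x(-104)) + G((10 - 42) - 44, 33) = (30633 + (18 - 104)) + (-1/16 + ((10 - 42) - 44))/(-184 + 33) = (30633 - 86) + (-1/16 + (-32 - 44))/(-151) = 30547 - (-1/16 - 76)/151 = 30547 - 1/151*(-1217/16) = 30547 + 1217/2416 = 73802769/2416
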